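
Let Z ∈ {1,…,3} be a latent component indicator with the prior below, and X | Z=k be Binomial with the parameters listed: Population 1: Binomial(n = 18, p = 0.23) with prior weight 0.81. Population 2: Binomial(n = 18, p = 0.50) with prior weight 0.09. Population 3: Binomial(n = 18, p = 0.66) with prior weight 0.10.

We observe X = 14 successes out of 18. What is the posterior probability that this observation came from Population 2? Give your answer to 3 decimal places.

P(component k | x) = P(Z=k)·f_k(x) / marginal(x), where marginal(x) = Σ_j P(Z=j)·f_j(x).
Evaluate each component's likelihood at the observed value:
  L_1 = C(18,14)·0.23^14·0.77^4 = 3060·1.15928e-09·0.35153 = 1.24702e-06
  L_2 = C(18,14)·0.50^14·0.50^4 = 3060·6.10352e-05·0.0625 = 0.011673
  L_3 = C(18,14)·0.66^14·0.34^4 = 3060·0.00297588·0.0133634 = 0.121689
Weight by the priors:
  P(Z=1)·L_1 = 0.81 × 1.24702e-06 = 1.01009e-06
  P(Z=2)·L_2 = 0.09 × 0.011673 = 0.00105057
  P(Z=3)·L_3 = 0.10 × 0.121689 = 0.0121689
Denominator: 1.01009e-06 + 0.00105057 + 0.0121689 = 0.0132205
Responsibility of Population 2: 0.00105057 / 0.0132205 ≈ 0.079

0.079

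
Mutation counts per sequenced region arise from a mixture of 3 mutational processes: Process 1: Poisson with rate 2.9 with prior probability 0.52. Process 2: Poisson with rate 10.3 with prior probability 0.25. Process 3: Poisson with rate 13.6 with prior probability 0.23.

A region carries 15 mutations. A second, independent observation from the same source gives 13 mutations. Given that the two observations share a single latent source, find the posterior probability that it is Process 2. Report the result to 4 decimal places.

0.2500

Posterior ∝ prior × likelihood, so P(k | x) ∝ π_k f_k(x); normalise over all components.
Since both observations come from the same component, the likelihood for component k is f_k(x₁)·f_k(x₂).
  f_1 = [e^(−2.9)·2.9^15/15! = 3.63092e-07] × [9.0665e-06] = 3.29197e-12
  f_2 = [e^(−10.3)·10.3^15/15! = 0.0400706] × [0.0793178] = 0.00317831
  f_3 = [e^(−13.6)·13.6^15/15! = 0.0955386] × [0.108473] = 0.0103633
Prior × likelihood for each component:
  π_1·f_1 = 0.52 × 3.29197e-12 = 1.71182e-12
  π_2·f_2 = 0.25 × 0.00317831 = 0.000794577
  π_3·f_3 = 0.23 × 0.0103633 = 0.00238357
Marginal: 1.71182e-12 + 0.000794577 + 0.00238357 = 0.00317814
P(Process 2 | data) ≈ 0.2500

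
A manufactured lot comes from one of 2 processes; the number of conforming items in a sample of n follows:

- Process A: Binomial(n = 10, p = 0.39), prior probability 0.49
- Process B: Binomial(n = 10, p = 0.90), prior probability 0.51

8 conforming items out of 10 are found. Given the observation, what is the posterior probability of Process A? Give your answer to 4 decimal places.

0.0426

Posterior ∝ prior × likelihood, so P(k | x) ∝ P(Z=k) f_k(x); normalise over all components.
Evaluate each component's likelihood at the observed value:
  f_A = 0.00896167
  f_B = 0.19371
Unnormalised posteriors:
  P(Z=A)·f_A = 0.49 × 0.00896167 = 0.00439122
  P(Z=B)·f_B = 0.51 × 0.19371 = 0.0987922
Marginal: 0.00439122 + 0.0987922 = 0.103183
Responsibility of Process A: 0.00439122 / 0.103183 ≈ 0.0426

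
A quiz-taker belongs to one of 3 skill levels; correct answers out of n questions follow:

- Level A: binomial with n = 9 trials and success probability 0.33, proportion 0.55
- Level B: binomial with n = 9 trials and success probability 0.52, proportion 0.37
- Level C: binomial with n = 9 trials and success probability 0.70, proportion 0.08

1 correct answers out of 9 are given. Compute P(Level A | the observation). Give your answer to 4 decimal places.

0.9310

The responsibility of component k is w_k f_k(x) divided by Σ_j w_j f_j(x).
Binomial probabilities:
  L_A = C(9,1)·0.33^1·0.67^8 = 9·0.33·0.0406068 = 0.120602
  L_B = C(9,1)·0.52^1·0.48^8 = 9·0.52·0.00281793 = 0.0131879
  L_C = C(9,1)·0.70^1·0.30^8 = 9·0.7·6.561e-05 = 0.000413343
Multiply by the mixture weights:
  w_A·L_A = 0.55 × 0.120602 = 0.0663312
  w_B·L_B = 0.37 × 0.0131879 = 0.00487952
  w_C·L_C = 0.08 × 0.000413343 = 3.30674e-05
Denominator: 0.0663312 + 0.00487952 + 3.30674e-05 = 0.0712437
P(Level A | x) = 0.0663312 / 0.0712437 ≈ 0.9310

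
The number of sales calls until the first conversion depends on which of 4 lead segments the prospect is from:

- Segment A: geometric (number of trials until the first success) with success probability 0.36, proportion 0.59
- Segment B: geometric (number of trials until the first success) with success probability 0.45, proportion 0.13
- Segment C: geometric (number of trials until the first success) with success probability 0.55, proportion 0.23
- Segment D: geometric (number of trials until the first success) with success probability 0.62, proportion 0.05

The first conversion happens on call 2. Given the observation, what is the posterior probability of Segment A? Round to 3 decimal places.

Posterior ∝ prior × likelihood, so P(k | x) ∝ P(Z=k) f_k(x); normalise over all components.
Evaluate each component's likelihood at the observed value:
  p_A = 0.36·(1−0.36)^1 = 0.36·0.64 = 0.2304
  p_B = 0.45·(1−0.45)^1 = 0.45·0.55 = 0.2475
  p_C = 0.55·(1−0.55)^1 = 0.55·0.45 = 0.2475
  p_D = 0.62·(1−0.62)^1 = 0.62·0.38 = 0.2356
Multiply by the mixture weights:
  P(Z=A)·p_A = 0.59 × 0.2304 = 0.135936
  P(Z=B)·p_B = 0.13 × 0.2475 = 0.032175
  P(Z=C)·p_C = 0.23 × 0.2475 = 0.056925
  P(Z=D)·p_D = 0.05 × 0.2356 = 0.01178
Evidence: 0.135936 + 0.032175 + 0.056925 + 0.01178 = 0.236816
P(Segment A | 2) ≈ 0.574

0.574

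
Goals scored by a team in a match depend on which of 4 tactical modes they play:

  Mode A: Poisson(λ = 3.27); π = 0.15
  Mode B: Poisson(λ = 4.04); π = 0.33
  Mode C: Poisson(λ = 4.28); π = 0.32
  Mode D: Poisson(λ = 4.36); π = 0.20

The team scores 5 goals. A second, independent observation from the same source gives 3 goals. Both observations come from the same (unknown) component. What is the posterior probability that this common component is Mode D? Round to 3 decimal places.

The responsibility of component k is π_k f_k(x) divided by Σ_j π_j f_j(x).
Since both observations come from the same component, the likelihood for component k is f_k(x₁)·f_k(x₂).
  p_A = [e^(−3.27)·3.27^5/5! = 0.118417] × [0.221487] = 0.0262279
  p_B = [e^(−4.04)·4.04^5/5! = 0.157825] × [0.193394] = 0.0305224
  p_C = [e^(−4.28)·4.28^5/5! = 0.165675] × [0.180884] = 0.0299679
  p_D = [e^(−4.36)·4.36^5/5! = 0.167775] × [0.176516] = 0.029615
Unnormalised posteriors:
  π_A·p_A = 0.15 × 0.0262279 = 0.00393419
  π_B·p_B = 0.33 × 0.0305224 = 0.0100724
  π_C·p_C = 0.32 × 0.0299679 = 0.00958974
  π_D·p_D = 0.20 × 0.029615 = 0.005923
Marginal: 0.00393419 + 0.0100724 + 0.00958974 + 0.005923 = 0.0295193
P(Mode D | x₁,x₂) ≈ 0.201

0.201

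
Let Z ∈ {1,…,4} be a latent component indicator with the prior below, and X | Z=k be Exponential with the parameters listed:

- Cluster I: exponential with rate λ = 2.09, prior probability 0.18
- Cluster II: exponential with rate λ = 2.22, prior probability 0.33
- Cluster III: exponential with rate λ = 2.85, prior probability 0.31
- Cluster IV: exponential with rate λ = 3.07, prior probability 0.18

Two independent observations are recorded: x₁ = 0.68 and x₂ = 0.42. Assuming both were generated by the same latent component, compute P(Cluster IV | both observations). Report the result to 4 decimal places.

0.1494

Posterior ∝ prior × likelihood, so P(k | x) ∝ π_k f_k(x); normalise over all components.
Since both observations come from the same component, the likelihood for component k is f_k(x₁)·f_k(x₂).
  f_I = [2.09·e^(−2.09·0.68) = 2.09·e^(−1.4212) = 0.504576] × [0.868806] = 0.438379
  f_II = [2.22·e^(−2.22·0.68) = 2.22·e^(−1.5096) = 0.490616] × [0.87381] = 0.428705
  f_III = [2.85·e^(−2.85·0.68) = 2.85·e^(−1.9380) = 0.410376] × [0.860983] = 0.353327
  f_IV = [3.07·e^(−3.07·0.68) = 3.07·e^(−2.0876) = 0.380632] × [0.845589] = 0.321858
Prior × likelihood for each component:
  π_I·f_I = 0.18 × 0.438379 = 0.0789082
  π_II·f_II = 0.33 × 0.428705 = 0.141473
  π_III·f_III = 0.31 × 0.353327 = 0.109531
  π_IV·f_IV = 0.18 × 0.321858 = 0.0579344
Denominator: 0.0789082 + 0.141473 + 0.109531 + 0.0579344 = 0.387847
Responsibility of Cluster IV: 0.0579344 / 0.387847 ≈ 0.1494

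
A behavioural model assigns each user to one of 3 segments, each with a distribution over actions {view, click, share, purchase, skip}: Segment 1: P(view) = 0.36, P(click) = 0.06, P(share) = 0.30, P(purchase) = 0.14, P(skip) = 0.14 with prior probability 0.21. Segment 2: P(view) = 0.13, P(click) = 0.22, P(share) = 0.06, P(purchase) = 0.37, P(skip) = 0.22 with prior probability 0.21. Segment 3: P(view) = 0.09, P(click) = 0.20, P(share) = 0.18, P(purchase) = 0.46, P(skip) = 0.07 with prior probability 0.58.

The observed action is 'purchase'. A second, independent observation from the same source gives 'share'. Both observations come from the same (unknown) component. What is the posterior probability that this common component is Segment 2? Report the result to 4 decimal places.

0.0758

The responsibility of component k is P(Z=k) f_k(x) divided by Σ_j P(Z=j) f_j(x).
Since both observations come from the same component, the likelihood for component k is f_k(x₁)·f_k(x₂).
  L_1 = [P(purchase | comp) = 0.14] × [0.3] = 0.042
  L_2 = [P(purchase | comp) = 0.37] × [0.06] = 0.0222
  L_3 = [P(purchase | comp) = 0.46] × [0.18] = 0.0828
Weight by the priors:
  P(Z=1)·L_1 = 0.21 × 0.042 = 0.00882
  P(Z=2)·L_2 = 0.21 × 0.0222 = 0.004662
  P(Z=3)·L_3 = 0.58 × 0.0828 = 0.048024
Evidence: 0.00882 + 0.004662 + 0.048024 = 0.061506
P(Segment 2 | x₁, x₂) ≈ 0.0758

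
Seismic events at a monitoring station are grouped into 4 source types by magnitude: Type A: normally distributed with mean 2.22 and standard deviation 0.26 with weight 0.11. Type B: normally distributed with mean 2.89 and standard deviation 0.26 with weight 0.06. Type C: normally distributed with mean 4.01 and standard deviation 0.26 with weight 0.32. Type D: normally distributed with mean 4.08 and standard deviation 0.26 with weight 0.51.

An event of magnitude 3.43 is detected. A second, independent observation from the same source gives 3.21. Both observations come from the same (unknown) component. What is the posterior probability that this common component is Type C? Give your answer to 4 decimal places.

0.0654

By Bayes' theorem, P(k | x) = π_k f_k(x) / Σ_j π_j f_j(x).
Since both observations come from the same component, the likelihood for component k is f_k(x₁)·f_k(x₂).
  L_A = [3.04019e-05] × [0.00109049] = 3.3153e-08
  L_B = [0.17752] × [0.719455] = 0.127718
  L_C = [0.12745] × [0.0134929] = 0.00171967
  L_D = [0.0674165] × [0.00568322] = 0.000383143
Weight by the priors:
  π_A·L_A = 0.11 × 3.3153e-08 = 3.64683e-09
  π_B·L_B = 0.06 × 0.127718 = 0.00766308
  π_C·L_C = 0.32 × 0.00171967 = 0.000550294
  π_D·L_D = 0.51 × 0.000383143 = 0.000195403
Sum: 3.64683e-09 + 0.00766308 + 0.000550294 + 0.000195403 = 0.00840878
So the posterior for Type C is 0.000550294 / 0.00840878 ≈ 0.0654.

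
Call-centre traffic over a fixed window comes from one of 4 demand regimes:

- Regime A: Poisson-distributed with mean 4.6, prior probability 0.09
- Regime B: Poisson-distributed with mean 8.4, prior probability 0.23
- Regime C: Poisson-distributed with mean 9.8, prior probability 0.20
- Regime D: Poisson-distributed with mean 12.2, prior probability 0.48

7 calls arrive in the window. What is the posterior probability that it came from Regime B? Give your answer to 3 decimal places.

P(component k | x) = π_k·f_k(x) / marginal(x), where marginal(x) = Σ_j π_j·f_j(x).
Poisson probabilities:
  p_A = 0.08692
  p_B = 0.131659
  p_C = 0.0955138
  p_D = 0.0401509
Weight by the priors:
  π_A·p_A = 0.09 × 0.08692 = 0.0078228
  π_B·p_B = 0.23 × 0.131659 = 0.0302816
  π_C·p_C = 0.20 × 0.0955138 = 0.0191028
  π_D·p_D = 0.48 × 0.0401509 = 0.0192724
Marginal: 0.0078228 + 0.0302816 + 0.0191028 + 0.0192724 = 0.0764796
Responsibility of Regime B: 0.0302816 / 0.0764796 ≈ 0.396

0.396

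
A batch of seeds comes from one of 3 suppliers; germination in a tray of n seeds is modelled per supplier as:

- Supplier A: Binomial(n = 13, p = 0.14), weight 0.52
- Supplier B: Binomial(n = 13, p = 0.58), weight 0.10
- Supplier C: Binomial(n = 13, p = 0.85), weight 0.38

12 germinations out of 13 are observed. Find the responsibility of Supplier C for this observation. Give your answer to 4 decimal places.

0.9925

P(component k | x) = π_k·f_k(x) / marginal(x), where marginal(x) = Σ_j π_j·f_j(x).
Binomial probabilities:
  L_A = 6.33838e-10
  L_B = 0.00791277
  L_C = 0.277371
Weight by the priors:
  π_A·L_A = 0.52 × 6.33838e-10 = 3.29596e-10
  π_B·L_B = 0.10 × 0.00791277 = 0.000791277
  π_C·L_C = 0.38 × 0.277371 = 0.105401
Marginal: 3.29596e-10 + 0.000791277 + 0.105401 = 0.106192
P(Supplier C | the observation) ≈ 0.9925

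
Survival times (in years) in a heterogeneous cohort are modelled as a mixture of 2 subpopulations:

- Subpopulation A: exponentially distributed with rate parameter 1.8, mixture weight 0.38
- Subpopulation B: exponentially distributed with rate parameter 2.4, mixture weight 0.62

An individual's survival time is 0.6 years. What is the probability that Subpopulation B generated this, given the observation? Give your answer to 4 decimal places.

Posterior ∝ prior × likelihood, so P(k | x) ∝ π_k f_k(x); normalise over all components.
Evaluate each component's likelihood at the observed value:
  L_A = 0.611272
  L_B = 0.568627
Unnormalised posteriors:
  π_A·L_A = 0.38 × 0.611272 = 0.232283
  π_B·L_B = 0.62 × 0.568627 = 0.352549
Marginal: 0.232283 + 0.352549 = 0.584832
P(Subpopulation B | data) ≈ 0.6028

0.6028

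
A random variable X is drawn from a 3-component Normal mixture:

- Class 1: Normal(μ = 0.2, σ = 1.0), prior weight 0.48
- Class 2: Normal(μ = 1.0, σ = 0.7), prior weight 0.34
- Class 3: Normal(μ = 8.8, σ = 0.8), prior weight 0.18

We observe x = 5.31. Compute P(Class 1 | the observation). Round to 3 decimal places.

0.058

Posterior ∝ prior × likelihood, so P(k | x) ∝ w_k f_k(x); normalise over all components.
Evaluate each component's likelihood at the observed value:
  p_1 = 8.52589e-07
  p_2 = 3.33942e-09
  p_3 = 3.67454e-05
Weight by the priors:
  w_1·p_1 = 0.48 × 8.52589e-07 = 4.09243e-07
  w_2·p_2 = 0.34 × 3.33942e-09 = 1.1354e-09
  w_3·p_3 = 0.18 × 3.67454e-05 = 6.61417e-06
Marginal: 4.09243e-07 + 1.1354e-09 + 6.61417e-06 = 7.02455e-06
So the posterior for Class 1 is 4.09243e-07 / 7.02455e-06 ≈ 0.058.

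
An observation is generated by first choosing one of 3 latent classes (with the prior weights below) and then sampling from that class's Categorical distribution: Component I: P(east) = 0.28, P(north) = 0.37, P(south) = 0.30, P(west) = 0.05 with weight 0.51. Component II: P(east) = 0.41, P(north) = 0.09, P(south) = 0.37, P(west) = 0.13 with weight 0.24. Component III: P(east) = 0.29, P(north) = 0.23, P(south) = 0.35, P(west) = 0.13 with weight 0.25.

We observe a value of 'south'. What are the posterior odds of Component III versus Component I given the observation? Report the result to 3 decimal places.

Since P(k|x) ∝ π_k f_k(x), the posterior odds are π_i f_i(x) / (π_j f_j(x)).
Categorical probabilities:
  f_I = 0.3
  f_II = 0.37
  f_III = 0.35
Odds = (0.25/0.51) × (0.35/0.3) = 0.490196 × 1.16667 ≈ 0.572

0.572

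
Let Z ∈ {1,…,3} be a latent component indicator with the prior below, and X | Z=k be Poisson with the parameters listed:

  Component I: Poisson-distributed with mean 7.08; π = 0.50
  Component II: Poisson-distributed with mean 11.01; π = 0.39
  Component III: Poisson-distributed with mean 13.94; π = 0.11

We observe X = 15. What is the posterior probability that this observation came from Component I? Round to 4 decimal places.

The responsibility of component k is π_k f_k(x) divided by Σ_j π_j f_j(x).
Poisson probabilities:
  f_I = e^(−7.08)·7.08^15/15! = 0.00362405
  f_II = e^(−11.01)·11.01^15/15! = 0.0535461
  f_III = e^(−13.94)·13.94^15/15! = 0.0984865
Prior × likelihood for each component:
  π_I·f_I = 0.50 × 0.00362405 = 0.00181203
  π_II·f_II = 0.39 × 0.0535461 = 0.020883
  π_III·f_III = 0.11 × 0.0984865 = 0.0108335
Sum: 0.00181203 + 0.020883 + 0.0108335 = 0.0335285
P(Component I | data) = 0.00181203 / 0.0335285 ≈ 0.0540

0.0540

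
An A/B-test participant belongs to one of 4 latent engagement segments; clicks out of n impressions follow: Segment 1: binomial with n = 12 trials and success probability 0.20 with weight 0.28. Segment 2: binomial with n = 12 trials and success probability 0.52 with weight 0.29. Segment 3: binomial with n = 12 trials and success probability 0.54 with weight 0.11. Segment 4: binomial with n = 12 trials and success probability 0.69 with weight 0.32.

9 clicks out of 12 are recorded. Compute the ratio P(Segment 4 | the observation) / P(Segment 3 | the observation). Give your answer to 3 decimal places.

Posterior odds = (w_i f_i(x)) / (w_j f_j(x)); the normalising sum cancels.
Evaluate each component's likelihood at the observed value:
  L_1 = 5.76717e-05
  L_2 = 0.0676358
  L_3 = 0.0836065
  L_4 = 0.232354
Posterior odds = (w_4·L_4) / (w_3·L_3) = (0.32·0.232354) / (0.11·0.0836065) = 0.0743532 / 0.00919671 ≈ 8.085

8.085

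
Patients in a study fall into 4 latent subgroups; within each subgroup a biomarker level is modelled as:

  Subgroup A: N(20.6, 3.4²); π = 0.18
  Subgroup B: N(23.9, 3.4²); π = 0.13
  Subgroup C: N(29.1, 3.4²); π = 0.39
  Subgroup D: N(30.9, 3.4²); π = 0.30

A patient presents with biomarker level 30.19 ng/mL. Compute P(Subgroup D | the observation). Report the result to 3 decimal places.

0.425

P(component k | x) = π_k·f_k(x) / marginal(x), where marginal(x) = Σ_j π_j·f_j(x).
Component likelihoods at x = 30.19 ng/mL:
  f_A = (1/(3.4·√(2π)))·exp(−(30.19−20.6)²/(2·3.4²)) = 0.117336·exp(-3.97786) = 0.0021972
  f_B = (1/(3.4·√(2π)))·exp(−(30.19−23.9)²/(2·3.4²)) = 0.117336·exp(-1.71125) = 0.0211956
  f_C = (1/(3.4·√(2π)))·exp(−(30.19−29.1)²/(2·3.4²)) = 0.117336·exp(-0.05139) = 0.111459
  f_D = (1/(3.4·√(2π)))·exp(−(30.19−30.9)²/(2·3.4²)) = 0.117336·exp(-0.02180) = 0.114805
Weight by the priors:
  π_A·f_A = 0.18 × 0.0021972 = 0.000395495
  π_B·f_B = 0.13 × 0.0211956 = 0.00275542
  π_C·f_C = 0.39 × 0.111459 = 0.0434688
  π_D·f_D = 0.30 × 0.114805 = 0.0344416
Marginal: 0.000395495 + 0.00275542 + 0.0434688 + 0.0344416 = 0.0810613
P(Subgroup D | data) ≈ 0.425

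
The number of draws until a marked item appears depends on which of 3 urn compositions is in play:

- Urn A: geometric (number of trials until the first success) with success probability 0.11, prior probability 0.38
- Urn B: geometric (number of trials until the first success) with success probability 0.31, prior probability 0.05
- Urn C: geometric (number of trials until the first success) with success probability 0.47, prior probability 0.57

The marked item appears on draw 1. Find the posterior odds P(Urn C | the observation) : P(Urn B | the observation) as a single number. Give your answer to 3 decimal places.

Since P(k|x) ∝ w_k f_k(x), the posterior odds are w_i f_i(x) / (w_j f_j(x)).
Geometric probabilities:
  L_A = 0.11
  L_B = 0.31
  L_C = 0.47
0.2679 / 0.0155 ≈ 17.284

17.284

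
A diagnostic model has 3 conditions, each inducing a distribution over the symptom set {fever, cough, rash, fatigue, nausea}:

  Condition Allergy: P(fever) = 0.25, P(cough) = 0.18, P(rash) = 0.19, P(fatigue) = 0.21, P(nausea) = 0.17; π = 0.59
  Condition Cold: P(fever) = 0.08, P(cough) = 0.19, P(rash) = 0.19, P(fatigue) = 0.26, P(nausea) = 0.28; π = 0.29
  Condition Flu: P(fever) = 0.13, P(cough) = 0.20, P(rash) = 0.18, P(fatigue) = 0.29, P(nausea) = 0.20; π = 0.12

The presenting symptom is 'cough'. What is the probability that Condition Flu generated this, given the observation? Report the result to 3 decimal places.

0.130

Posterior ∝ prior × likelihood, so P(k | x) ∝ w_k f_k(x); normalise over all components.
Categorical probabilities:
  f_Allergy = P(cough | comp) = 0.18
  f_Cold = P(cough | comp) = 0.19
  f_Flu = P(cough | comp) = 0.20
Multiply by the mixture weights:
  w_Allergy·f_Allergy = 0.59 × 0.18 = 0.1062
  w_Cold·f_Cold = 0.29 × 0.19 = 0.0551
  w_Flu·f_Flu = 0.12 × 0.2 = 0.024
Marginal: 0.1062 + 0.0551 + 0.024 = 0.1853
P(Condition Flu | x) = 0.024 / 0.1853 ≈ 0.130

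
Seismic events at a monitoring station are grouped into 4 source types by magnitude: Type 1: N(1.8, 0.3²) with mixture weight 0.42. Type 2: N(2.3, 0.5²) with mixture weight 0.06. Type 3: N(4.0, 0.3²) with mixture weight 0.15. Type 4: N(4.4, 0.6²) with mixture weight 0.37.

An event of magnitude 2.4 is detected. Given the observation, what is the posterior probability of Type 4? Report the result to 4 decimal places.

0.0077

P(component k | x) = π_k·f_k(x) / marginal(x), where marginal(x) = Σ_j π_j·f_j(x).
Normal densities:
  p_1 = (1/(0.3·√(2π)))·exp(−(2.4−1.8)²/(2·0.3²)) = 1.329808·exp(-2.00000) = 0.17997
  p_2 = (1/(0.5·√(2π)))·exp(−(2.4−2.3)²/(2·0.5²)) = 0.797885·exp(-0.02000) = 0.782085
  p_3 = (1/(0.3·√(2π)))·exp(−(2.4−4.0)²/(2·0.3²)) = 1.329808·exp(-14.22222) = 8.85434e-07
  p_4 = (1/(0.6·√(2π)))·exp(−(2.4−4.4)²/(2·0.6²)) = 0.664904·exp(-5.55556) = 0.00257046
Unnormalised posteriors:
  π_1·p_1 = 0.42 × 0.17997 = 0.0755874
  π_2·p_2 = 0.06 × 0.782085 = 0.0469251
  π_3·p_3 = 0.15 × 8.85434e-07 = 1.32815e-07
  π_4·p_4 = 0.37 × 0.00257046 = 0.000951072
Marginal: 0.0755874 + 0.0469251 + 1.32815e-07 + 0.000951072 = 0.123464
P(Type 4 | data) ≈ 0.0077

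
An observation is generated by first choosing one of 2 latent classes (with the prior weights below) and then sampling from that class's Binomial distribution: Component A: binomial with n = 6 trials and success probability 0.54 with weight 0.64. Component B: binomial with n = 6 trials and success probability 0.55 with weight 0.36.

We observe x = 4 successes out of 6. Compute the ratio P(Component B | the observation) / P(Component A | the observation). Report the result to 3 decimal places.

0.579

Posterior odds = (P(Z=i) f_i(x)) / (P(Z=j) f_j(x)); the normalising sum cancels.
Binomial probabilities:
  L_A = C(6,4)·0.54^4·0.46^2 = 15·0.0850306·0.2116 = 0.269887
  L_B = C(6,4)·0.55^4·0.45^2 = 15·0.0915063·0.2025 = 0.27795
Odds = (0.36/0.64) × (0.27795/0.269887) = 0.5625 × 1.02988 ≈ 0.579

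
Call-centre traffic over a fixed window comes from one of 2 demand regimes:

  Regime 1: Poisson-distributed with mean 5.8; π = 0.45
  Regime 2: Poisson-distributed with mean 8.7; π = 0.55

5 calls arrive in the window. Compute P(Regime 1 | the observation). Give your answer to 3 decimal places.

By Bayes' theorem, P(k | x) = π_k f_k(x) / Σ_j π_j f_j(x).
Component likelihoods at x = 5 calls:
  p_1 = e^(−5.8)·5.8^5/5! = 0.165596
  p_2 = e^(−8.7)·8.7^5/5! = 0.0691915
Unnormalised posteriors:
  π_1·p_1 = 0.45 × 0.165596 = 0.0745184
  π_2·p_2 = 0.55 × 0.0691915 = 0.0380553
Evidence: 0.0745184 + 0.0380553 = 0.112574
P(Regime 1 | 5 calls) = 0.0745184 / 0.112574 ≈ 0.662

0.662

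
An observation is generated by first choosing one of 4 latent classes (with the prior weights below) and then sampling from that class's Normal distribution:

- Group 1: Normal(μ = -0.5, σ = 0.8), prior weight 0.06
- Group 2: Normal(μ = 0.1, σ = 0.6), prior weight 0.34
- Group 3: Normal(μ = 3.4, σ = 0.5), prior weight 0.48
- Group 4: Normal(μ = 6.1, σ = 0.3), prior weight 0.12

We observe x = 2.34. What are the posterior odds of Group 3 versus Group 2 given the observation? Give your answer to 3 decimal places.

Since P(k|x) ∝ w_k f_k(x), the posterior odds are w_i f_i(x) / (w_j f_j(x)).
Component likelihoods at x = 2.34:
  p_1 = (1/(0.8·√(2π)))·exp(−(2.34−-0.5)²/(2·0.8²)) = 0.498678·exp(-6.30125) = 0.000914581
  p_2 = (1/(0.6·√(2π)))·exp(−(2.34−0.1)²/(2·0.6²)) = 0.664904·exp(-6.96889) = 0.000625473
  p_3 = (1/(0.5·√(2π)))·exp(−(2.34−3.4)²/(2·0.5²)) = 0.797885·exp(-2.24720) = 0.0843322
  p_4 = (1/(0.3·√(2π)))·exp(−(2.34−6.1)²/(2·0.3²)) = 1.329808·exp(-78.54222) = 1.03118e-34
Posterior odds = (w_3·p_3) / (w_2·p_2) = (0.48·0.0843322) / (0.34·0.000625473) = 0.0404795 / 0.000212661 ≈ 190.347

190.347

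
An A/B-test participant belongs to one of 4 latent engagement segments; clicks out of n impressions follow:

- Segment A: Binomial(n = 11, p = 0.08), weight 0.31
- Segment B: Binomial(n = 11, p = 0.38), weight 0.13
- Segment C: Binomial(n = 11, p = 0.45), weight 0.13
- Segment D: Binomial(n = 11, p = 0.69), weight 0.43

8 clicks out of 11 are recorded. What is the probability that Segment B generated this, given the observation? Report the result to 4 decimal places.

0.0190

Posterior ∝ prior × likelihood, so P(k | x) ∝ π_k f_k(x); normalise over all components.
Component likelihoods at x = 8 clicks out of 11:
  f_A = C(11,8)·0.08^8·0.92^3 = 165·1.67772e-09·0.778688 = 2.1556e-07
  f_B = C(11,8)·0.38^8·0.62^3 = 165·0.000434779·0.238328 = 0.0170973
  f_C = C(11,8)·0.45^8·0.55^3 = 165·0.00168151·0.166375 = 0.0461607
  f_D = C(11,8)·0.69^8·0.31^3 = 165·0.0513798·0.029791 = 0.252558
Prior × likelihood for each component:
  π_A·f_A = 0.31 × 2.1556e-07 = 6.68235e-08
  π_B·f_B = 0.13 × 0.0170973 = 0.00222265
  π_C·f_C = 0.13 × 0.0461607 = 0.00600089
  π_D·f_D = 0.43 × 0.252558 = 0.1086
Marginal: 6.68235e-08 + 0.00222265 + 0.00600089 + 0.1086 = 0.116824
P(Segment B | the observation) = 0.00222265 / 0.116824 ≈ 0.0190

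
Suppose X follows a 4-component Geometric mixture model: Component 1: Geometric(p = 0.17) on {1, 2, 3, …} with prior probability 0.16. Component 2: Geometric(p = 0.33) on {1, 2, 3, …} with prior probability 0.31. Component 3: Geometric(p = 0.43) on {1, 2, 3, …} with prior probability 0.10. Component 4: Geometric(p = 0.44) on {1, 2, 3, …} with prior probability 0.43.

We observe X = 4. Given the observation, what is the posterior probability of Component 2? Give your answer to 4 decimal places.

0.3516

The responsibility of component k is w_k f_k(x) divided by Σ_j w_j f_j(x).
Evaluate each component's likelihood at the observed value:
  L_1 = 0.17·(1−0.17)^3 = 0.17·0.571787 = 0.0972038
  L_2 = 0.33·(1−0.33)^3 = 0.33·0.300763 = 0.0992518
  L_3 = 0.43·(1−0.43)^3 = 0.43·0.185193 = 0.079633
  L_4 = 0.44·(1−0.44)^3 = 0.44·0.175616 = 0.077271
Prior × likelihood for each component:
  w_1·L_1 = 0.16 × 0.0972038 = 0.0155526
  w_2·L_2 = 0.31 × 0.0992518 = 0.0307681
  w_3·L_3 = 0.10 × 0.079633 = 0.0079633
  w_4·L_4 = 0.43 × 0.077271 = 0.0332265
Evidence: 0.0155526 + 0.0307681 + 0.0079633 + 0.0332265 = 0.0875105
P(Component 2 | the observation) = 0.0307681 / 0.0875105 ≈ 0.3516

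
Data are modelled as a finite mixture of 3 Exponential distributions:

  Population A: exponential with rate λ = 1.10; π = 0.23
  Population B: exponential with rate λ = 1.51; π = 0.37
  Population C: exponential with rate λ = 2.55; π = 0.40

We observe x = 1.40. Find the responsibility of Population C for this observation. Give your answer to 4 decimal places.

0.1909

By Bayes' theorem, P(k | x) = P(Z=k) f_k(x) / Σ_j P(Z=j) f_j(x).
Evaluate each component's likelihood at the observed value:
  p_A = 0.235819
  p_B = 0.182339
  p_C = 0.0717974
Multiply by the mixture weights:
  P(Z=A)·p_A = 0.23 × 0.235819 = 0.0542384
  P(Z=B)·p_B = 0.37 × 0.182339 = 0.0674653
  P(Z=C)·p_C = 0.40 × 0.0717974 = 0.028719
Denominator: 0.0542384 + 0.0674653 + 0.028719 = 0.150423
P(Population C | x) = 0.028719 / 0.150423 ≈ 0.1909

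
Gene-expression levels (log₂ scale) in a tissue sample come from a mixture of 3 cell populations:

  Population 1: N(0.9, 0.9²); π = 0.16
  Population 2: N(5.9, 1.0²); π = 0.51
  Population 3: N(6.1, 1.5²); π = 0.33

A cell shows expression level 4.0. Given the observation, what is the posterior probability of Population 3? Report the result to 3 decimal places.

The responsibility of component k is π_k f_k(x) divided by Σ_j π_j f_j(x).
Evaluate each component's likelihood at the observed value:
  p_1 = (1/(0.9·√(2π)))·exp(−(4.0−0.9)²/(2·0.9²)) = 0.443269·exp(-5.93210) = 0.00117595
  p_2 = (1/(1.0·√(2π)))·exp(−(4.0−5.9)²/(2·1.0²)) = 0.398942·exp(-1.80500) = 0.0656158
  p_3 = (1/(1.5·√(2π)))·exp(−(4.0−6.1)²/(2·1.5²)) = 0.265962·exp(-0.98000) = 0.0998183
Unnormalised posteriors:
  π_1·p_1 = 0.16 × 0.00117595 = 0.000188152
  π_2·p_2 = 0.51 × 0.0656158 = 0.0334641
  π_3·p_3 = 0.33 × 0.0998183 = 0.03294
Denominator: 0.000188152 + 0.0334641 + 0.03294 = 0.0665923
So the posterior for Population 3 is 0.03294 / 0.0665923 ≈ 0.495.

0.495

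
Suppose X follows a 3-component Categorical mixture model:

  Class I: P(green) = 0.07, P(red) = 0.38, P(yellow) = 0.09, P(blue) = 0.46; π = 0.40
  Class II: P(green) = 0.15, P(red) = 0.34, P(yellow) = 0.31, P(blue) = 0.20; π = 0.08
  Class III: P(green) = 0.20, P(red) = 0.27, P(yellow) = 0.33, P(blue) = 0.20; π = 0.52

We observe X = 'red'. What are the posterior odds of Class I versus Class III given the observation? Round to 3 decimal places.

Only the two components matter; the odds are (π_i f_i(x)) / (π_j f_j(x)).
Evaluate each component's likelihood at the observed value:
  L_I = 0.38
  L_II = 0.34
  L_III = 0.27
0.152 / 0.1404 ≈ 1.083

1.083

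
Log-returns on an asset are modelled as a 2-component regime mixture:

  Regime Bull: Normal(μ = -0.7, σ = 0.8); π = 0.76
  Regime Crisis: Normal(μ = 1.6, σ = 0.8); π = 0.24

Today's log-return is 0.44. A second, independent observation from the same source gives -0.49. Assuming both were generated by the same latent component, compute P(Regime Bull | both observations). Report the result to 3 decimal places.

By Bayes' theorem, P(k | x) = π_k f_k(x) / Σ_j π_j f_j(x).
Since both observations come from the same component, the likelihood for component k is f_k(x₁)·f_k(x₂).
  L_Bull = [(1/(0.8·√(2π)))·exp(−(0.44−-0.7)²/(2·0.8²)) = 0.498678·exp(-1.01531) = 0.180666] × [0.481789] = 0.0870428
  L_Crisis = [(1/(0.8·√(2π)))·exp(−(0.44−1.6)²/(2·0.8²)) = 0.498678·exp(-1.05125) = 0.174288] × [0.0164345] = 0.00286434
Unnormalised posteriors:
  π_Bull·L_Bull = 0.76 × 0.0870428 = 0.0661525
  π_Crisis·L_Crisis = 0.24 × 0.00286434 = 0.000687441
Denominator: 0.0661525 + 0.000687441 = 0.06684
So the posterior for Regime Bull is 0.0661525 / 0.06684 ≈ 0.990.

0.990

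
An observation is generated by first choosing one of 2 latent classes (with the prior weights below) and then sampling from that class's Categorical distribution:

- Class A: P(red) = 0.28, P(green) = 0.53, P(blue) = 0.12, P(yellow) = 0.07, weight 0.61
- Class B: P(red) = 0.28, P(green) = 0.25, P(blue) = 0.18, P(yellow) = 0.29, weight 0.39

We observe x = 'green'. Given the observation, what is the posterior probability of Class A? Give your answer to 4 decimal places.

By Bayes' theorem, P(k | x) = w_k f_k(x) / Σ_j w_j f_j(x).
Component likelihoods at x = 'green':
  p_A = P(green | comp) = 0.53
  p_B = P(green | comp) = 0.25
Weight by the priors:
  w_A·p_A = 0.61 × 0.53 = 0.3233
  w_B·p_B = 0.39 × 0.25 = 0.0975
Denominator: 0.3233 + 0.0975 = 0.4208
P(Class A | the observation) = 0.3233 / 0.4208 ≈ 0.7683

0.7683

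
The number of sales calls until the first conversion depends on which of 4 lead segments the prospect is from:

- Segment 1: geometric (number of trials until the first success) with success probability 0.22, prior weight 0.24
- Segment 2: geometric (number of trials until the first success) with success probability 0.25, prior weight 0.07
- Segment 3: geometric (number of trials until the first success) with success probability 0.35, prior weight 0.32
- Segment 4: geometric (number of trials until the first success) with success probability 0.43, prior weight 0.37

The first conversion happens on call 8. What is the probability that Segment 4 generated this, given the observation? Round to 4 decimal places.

0.1539

By Bayes' theorem, P(k | x) = π_k f_k(x) / Σ_j π_j f_j(x).
Component likelihoods at x = 8:
  p_1 = 0.0386443
  p_2 = 0.033371
  p_3 = 0.0171578
  p_4 = 0.00840606
Multiply by the mixture weights:
  π_1·p_1 = 0.24 × 0.0386443 = 0.00927462
  π_2·p_2 = 0.07 × 0.033371 = 0.00233597
  π_3·p_3 = 0.32 × 0.0171578 = 0.0054905
  π_4·p_4 = 0.37 × 0.00840606 = 0.00311024
Evidence: 0.00927462 + 0.00233597 + 0.0054905 + 0.00311024 = 0.0202113
Responsibility of Segment 4: 0.00311024 / 0.0202113 ≈ 0.1539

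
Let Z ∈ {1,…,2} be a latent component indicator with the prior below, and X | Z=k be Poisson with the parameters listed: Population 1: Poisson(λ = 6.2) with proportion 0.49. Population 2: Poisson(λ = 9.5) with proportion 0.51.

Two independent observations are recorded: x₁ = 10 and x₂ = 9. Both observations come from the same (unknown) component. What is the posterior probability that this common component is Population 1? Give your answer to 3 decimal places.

P(component k | x) = P(Z=k)·f_k(x) / marginal(x), where marginal(x) = Σ_j P(Z=j)·f_j(x).
Since both observations come from the same component, the likelihood for component k is f_k(x₁)·f_k(x₂).
  f_1 = [0.0469384] × [0.0757071] = 0.00355357
  f_2 = [0.123502] × [0.130003] = 0.0160556
Weight by the priors:
  P(Z=1)·f_1 = 0.49 × 0.00355357 = 0.00174125
  P(Z=2)·f_2 = 0.51 × 0.0160556 = 0.00818837
Sum: 0.00174125 + 0.00818837 = 0.00992962
P(Population 1 | x) ≈ 0.175

0.175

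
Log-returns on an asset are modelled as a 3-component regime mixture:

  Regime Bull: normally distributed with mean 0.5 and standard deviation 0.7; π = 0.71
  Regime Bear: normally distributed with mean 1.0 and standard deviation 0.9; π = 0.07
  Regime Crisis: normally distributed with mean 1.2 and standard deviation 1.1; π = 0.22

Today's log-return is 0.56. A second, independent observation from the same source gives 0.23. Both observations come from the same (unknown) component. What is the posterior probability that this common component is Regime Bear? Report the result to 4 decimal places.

0.0355

P(component k | x) = w_k·f_k(x) / marginal(x), where marginal(x) = Σ_j w_j·f_j(x).
Since both observations come from the same component, the likelihood for component k is f_k(x₁)·f_k(x₂).
  p_Bull = [(1/(0.7·√(2π)))·exp(−(0.56−0.5)²/(2·0.7²)) = 0.569918·exp(-0.00367) = 0.567828] × [0.529061] = 0.300416
  p_Bear = [(1/(0.9·√(2π)))·exp(−(0.56−1.0)²/(2·0.9²)) = 0.443269·exp(-0.11951) = 0.393339] × [0.307412] = 0.120917
  p_Crisis = [(1/(1.1·√(2π)))·exp(−(0.56−1.2)²/(2·1.1²)) = 0.362675·exp(-0.16926) = 0.306204] × [0.245846] = 0.0752789
Weight by the priors:
  w_Bull·p_Bull = 0.71 × 0.300416 = 0.213295
  w_Bear·p_Bear = 0.07 × 0.120917 = 0.0084642
  w_Crisis·p_Crisis = 0.22 × 0.0752789 = 0.0165614
Sum: 0.213295 + 0.0084642 + 0.0165614 = 0.238321
P(Regime Bear | data) = 0.0084642 / 0.238321 ≈ 0.0355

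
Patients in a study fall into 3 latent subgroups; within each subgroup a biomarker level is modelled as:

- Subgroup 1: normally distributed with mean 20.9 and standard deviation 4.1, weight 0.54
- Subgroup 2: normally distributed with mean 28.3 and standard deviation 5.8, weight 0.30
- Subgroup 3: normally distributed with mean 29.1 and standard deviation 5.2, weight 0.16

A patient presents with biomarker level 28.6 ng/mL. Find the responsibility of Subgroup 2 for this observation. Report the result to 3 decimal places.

The responsibility of component k is P(Z=k) f_k(x) divided by Σ_j P(Z=j) f_j(x).
Normal densities:
  L_1 = (1/(4.1·√(2π)))·exp(−(28.6−20.9)²/(2·4.1²)) = 0.097303·exp(-1.76353) = 0.0166814
  L_2 = (1/(5.8·√(2π)))·exp(−(28.6−28.3)²/(2·5.8²)) = 0.068783·exp(-0.00134) = 0.0686912
  L_3 = (1/(5.2·√(2π)))·exp(−(28.6−29.1)²/(2·5.2²)) = 0.076720·exp(-0.00462) = 0.0763658
Multiply by the mixture weights:
  P(Z=1)·L_1 = 0.54 × 0.0166814 = 0.00900797
  P(Z=2)·L_2 = 0.30 × 0.0686912 = 0.0206074
  P(Z=3)·L_3 = 0.16 × 0.0763658 = 0.0122185
Denominator: 0.00900797 + 0.0206074 + 0.0122185 = 0.0418339
Responsibility of Subgroup 2: 0.0206074 / 0.0418339 ≈ 0.493

0.493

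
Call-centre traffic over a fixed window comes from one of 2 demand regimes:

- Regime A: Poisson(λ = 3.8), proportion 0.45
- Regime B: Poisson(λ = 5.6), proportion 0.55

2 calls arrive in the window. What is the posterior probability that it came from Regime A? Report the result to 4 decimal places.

0.6950

Apply Bayes' rule: the posterior for each component is proportional to its prior times its likelihood at x.
Evaluate each component's likelihood at the observed value:
  p_A = 0.161517
  p_B = 0.0579825
Multiply by the mixture weights:
  P(Z=A)·p_A = 0.45 × 0.161517 = 0.0726826
  P(Z=B)·p_B = 0.55 × 0.0579825 = 0.0318904
Normaliser: 0.0726826 + 0.0318904 = 0.104573
So the posterior for Regime A is 0.0726826 / 0.104573 ≈ 0.6950.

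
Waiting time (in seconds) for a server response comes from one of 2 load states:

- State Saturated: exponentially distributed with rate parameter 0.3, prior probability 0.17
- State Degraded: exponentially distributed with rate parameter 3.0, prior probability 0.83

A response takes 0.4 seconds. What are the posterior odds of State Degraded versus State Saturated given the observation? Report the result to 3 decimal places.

16.580

Since P(k|x) ∝ w_k f_k(x), the posterior odds are w_i f_i(x) / (w_j f_j(x)).
Exponential densities:
  f_Saturated = 0.266076
  f_Degraded = 0.903583
Posterior odds = (w_Degraded·f_Degraded) / (w_Saturated·f_Saturated) = (0.83·0.903583) / (0.17·0.266076) = 0.749974 / 0.0452329 ≈ 16.580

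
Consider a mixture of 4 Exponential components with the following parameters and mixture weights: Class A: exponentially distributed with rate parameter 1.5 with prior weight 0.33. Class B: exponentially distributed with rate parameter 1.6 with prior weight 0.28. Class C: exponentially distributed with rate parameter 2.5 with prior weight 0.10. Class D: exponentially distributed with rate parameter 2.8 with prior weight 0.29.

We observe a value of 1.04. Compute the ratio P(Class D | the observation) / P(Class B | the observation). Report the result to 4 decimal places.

0.5203

The posterior odds equal the prior odds times the likelihood ratio: (P(Z=i)/P(Z=j))·(f_i(x)/f_j(x)).
Evaluate each component's likelihood at the observed value:
  L_A = 0.315204
  L_B = 0.303008
  L_C = 0.185684
  L_D = 0.152227
Odds = (0.29/0.28) × (0.152227/0.303008) = 1.03571 × 0.502387 ≈ 0.5203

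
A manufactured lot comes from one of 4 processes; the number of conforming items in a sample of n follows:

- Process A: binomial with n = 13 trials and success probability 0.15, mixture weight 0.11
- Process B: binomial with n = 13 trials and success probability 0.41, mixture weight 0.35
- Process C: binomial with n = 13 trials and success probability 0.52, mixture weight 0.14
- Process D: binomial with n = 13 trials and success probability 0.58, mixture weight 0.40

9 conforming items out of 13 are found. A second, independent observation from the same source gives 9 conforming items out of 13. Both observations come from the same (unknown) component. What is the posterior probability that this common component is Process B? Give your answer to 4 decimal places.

0.0221

The responsibility of component k is w_k f_k(x) divided by Σ_j w_j f_j(x).
Since both observations come from the same component, the likelihood for component k is f_k(x₁)·f_k(x₂).
  f_A = [1.43484e-05] × [1.43484e-05] = 2.05876e-10
  f_B = [0.0283641] × [0.0283641] = 0.000804521
  f_C = [0.105512] × [0.105512] = 0.0111327
  f_D = [0.165255] × [0.165255] = 0.0273093
Weight by the priors:
  w_A·f_A = 0.11 × 2.05876e-10 = 2.26464e-11
  w_B·f_B = 0.35 × 0.000804521 = 0.000281582
  w_C·f_C = 0.14 × 0.0111327 = 0.00155858
  w_D·f_D = 0.40 × 0.0273093 = 0.0109237
Normaliser: 2.26464e-11 + 0.000281582 + 0.00155858 + 0.0109237 = 0.0127639
P(Process B | x) ≈ 0.0221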